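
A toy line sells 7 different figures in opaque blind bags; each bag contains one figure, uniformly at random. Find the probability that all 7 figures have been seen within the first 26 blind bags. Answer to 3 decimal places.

By inclusion–exclusion over which figures are missing,
P(all seen) = Σ_{j=0}^{7} (-1)^j C(7,j)((7-j)/7)^26
= 1.0000 - 0.1272 + 0.0033 - 0.0000 + 0.0000 - 0.0000 + 0.0000 - 0.0000
= 0.8761.

0.876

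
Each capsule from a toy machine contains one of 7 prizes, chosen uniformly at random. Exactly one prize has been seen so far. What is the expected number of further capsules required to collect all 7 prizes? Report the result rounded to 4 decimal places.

The wait to go from k to k+1 distinct prizes is geometric with mean 7/(7-k).
Sum over k = 1,...,6: E = 7/6 + 7/5 + 7/4 + 7/3 + 7/2 + 7/1 = 17.15000.

17.1500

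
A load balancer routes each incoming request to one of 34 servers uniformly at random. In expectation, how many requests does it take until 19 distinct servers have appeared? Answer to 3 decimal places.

27.199

With k distinct servers already seen, the next new one arrives after an expected 34/(34-k) requests.
Sum over k = 0,...,18: E = 34/34 + 34/33 + 34/32 + ... + 34/17 + 34/16 = 27.1994.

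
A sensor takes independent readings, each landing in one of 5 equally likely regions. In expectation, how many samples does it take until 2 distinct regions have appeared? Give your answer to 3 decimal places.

With k distinct regions already seen, the next new one arrives after an expected 5/(5-k) samples.
Sum over k = 0,...,1: E = 5/5 + 5/4 = 2.2500.

2.250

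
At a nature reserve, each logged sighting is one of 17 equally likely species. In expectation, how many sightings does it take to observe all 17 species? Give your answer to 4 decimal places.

58.4724

After k distinct species have appeared, the next sighting gives a new one with probability (17-k)/17, so the expected wait for the (k+1)-th is 17/(17-k).
E[T] = 17/17 + 17/16 + 17/15 + ... + 17/2 + 17/1 = 17·H_{17}.
H_{17} = 3.43955, so E[T] = 58.47239.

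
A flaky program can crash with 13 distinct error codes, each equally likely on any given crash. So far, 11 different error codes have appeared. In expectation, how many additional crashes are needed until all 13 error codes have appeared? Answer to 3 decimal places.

With k distinct error codes already seen, the next new one takes an expected 13/(13-k) crashes.
Sum over k = 11,...,12: E = 13/2 + 13/1 = 19.5000.

19.500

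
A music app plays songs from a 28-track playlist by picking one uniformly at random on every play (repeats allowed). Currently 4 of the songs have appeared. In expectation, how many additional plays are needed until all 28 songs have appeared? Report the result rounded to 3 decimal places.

105.727

The wait to go from k to k+1 distinct songs is geometric with mean 28/(28-k).
Sum over k = 4,...,27: E = 28/24 + 28/23 + 28/22 + ... + 28/2 + 28/1 = 105.7268.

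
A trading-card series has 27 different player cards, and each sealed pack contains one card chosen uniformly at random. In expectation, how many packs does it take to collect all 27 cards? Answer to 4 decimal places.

The wait to go from k to k+1 distinct cards is geometric with mean 27/(27-k).
E[T] = 27/27 + 27/26 + 27/25 + ... + 27/2 + 27/1 = 27·H_{27}.
H_{27} = 3.89146, so E[T] = 105.06933.

105.0693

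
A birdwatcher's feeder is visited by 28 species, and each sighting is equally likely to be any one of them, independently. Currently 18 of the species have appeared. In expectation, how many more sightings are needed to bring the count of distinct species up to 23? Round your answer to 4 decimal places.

With k distinct species already seen, the next new one takes an expected 28/(28-k) sightings.
Sum over k = 18,...,22: E = 28/10 + 28/9 + 28/8 + 28/7 + 28/6 = 18.07778.

18.0778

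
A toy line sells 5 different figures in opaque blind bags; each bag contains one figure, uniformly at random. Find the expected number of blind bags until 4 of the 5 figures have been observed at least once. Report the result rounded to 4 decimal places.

Going from k to k+1 distinct takes a geometric number of blind bags with mean 5/(5-k).
Sum over k = 0,...,3: E = 5/5 + 5/4 + 5/3 + 5/2 = 6.41667.

6.4167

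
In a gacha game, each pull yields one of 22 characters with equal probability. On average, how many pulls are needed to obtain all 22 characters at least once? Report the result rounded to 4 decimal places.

81.1979

Split into phases: going from k distinct to k+1 distinct takes on average 22/(22-k) pulls.
E[T] = 22/22 + 22/21 + 22/20 + ... + 22/2 + 22/1 = 22·H_{22}.
H_{22} = 3.69081, so E[T] = 81.19789.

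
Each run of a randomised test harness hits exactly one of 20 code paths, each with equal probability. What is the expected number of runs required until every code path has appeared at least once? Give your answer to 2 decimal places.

71.95

Split into phases: going from k distinct to k+1 distinct takes on average 20/(20-k) runs.
E[T] = 20/20 + 20/19 + 20/18 + ... + 20/2 + 20/1 = 20·H_{20}.
H_{20} = 3.598, so E[T] = 71.955.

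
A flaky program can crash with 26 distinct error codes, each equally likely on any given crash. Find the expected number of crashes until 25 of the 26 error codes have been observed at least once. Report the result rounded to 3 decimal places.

74.215

With k distinct error codes already seen, the next new one arrives after an expected 26/(26-k) crashes.
Sum over k = 0,...,24: E = 26/26 + 26/25 + 26/24 + ... + 26/3 + 26/2 = 74.2149.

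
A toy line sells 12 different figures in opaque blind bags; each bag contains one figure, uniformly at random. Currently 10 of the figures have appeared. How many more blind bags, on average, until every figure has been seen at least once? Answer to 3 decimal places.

From k distinct to k+1 distinct takes on average 12/(12-k) blind bags.
Sum over k = 10,...,11: E = 12/2 + 12/1 = 18.0000.

18.000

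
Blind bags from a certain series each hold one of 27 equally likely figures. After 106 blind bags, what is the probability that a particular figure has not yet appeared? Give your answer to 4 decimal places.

Each blind bag misses the fixed figure with probability (27-1)/27 = 26/27, independently.
P(still missing after 106) = (26/27)^106 = 0.01831.

0.0183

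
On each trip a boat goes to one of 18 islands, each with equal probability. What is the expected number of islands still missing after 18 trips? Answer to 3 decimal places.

For each island, P(unseen after 18) = (17/18)^18 = 0.3574.
By linearity of expectation, E[unseen] = 18·(17/18)^18 = 6.4335.

6.434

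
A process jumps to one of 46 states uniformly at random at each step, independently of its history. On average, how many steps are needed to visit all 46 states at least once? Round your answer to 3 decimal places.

The wait to go from k to k+1 distinct states is geometric with mean 46/(46-k).
E[T] = 46/46 + 46/45 + 46/44 + ... + 46/2 + 46/1 = 46·H_{46}.
H_{46} = 4.4167, so E[T] = 203.1676.

203.168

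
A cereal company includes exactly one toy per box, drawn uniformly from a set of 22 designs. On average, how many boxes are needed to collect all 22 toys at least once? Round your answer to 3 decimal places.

81.198

After k distinct toys have appeared, the next box gives a new one with probability (22-k)/22, so the expected wait for the (k+1)-th is 22/(22-k).
E[T] = 22/22 + 22/21 + 22/20 + ... + 22/2 + 22/1 = 22·H_{22}.
H_{22} = 3.6908, so E[T] = 81.1979.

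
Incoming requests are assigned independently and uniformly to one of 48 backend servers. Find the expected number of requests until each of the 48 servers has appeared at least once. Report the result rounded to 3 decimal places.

The wait to go from k to k+1 distinct servers is geometric with mean 48/(48-k).
E[T] = 48/48 + 48/47 + 48/46 + ... + 48/2 + 48/1 = 48·H_{48}.
H_{48} = 4.4588, so E[T] = 214.0223.

214.022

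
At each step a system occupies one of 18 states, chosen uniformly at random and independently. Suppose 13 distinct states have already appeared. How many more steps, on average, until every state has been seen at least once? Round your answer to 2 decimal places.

With k distinct states already seen, the next new one takes an expected 18/(18-k) steps.
Sum over k = 13,...,17: E = 18/5 + 18/4 + 18/3 + 18/2 + 18/1 = 41.100.

41.10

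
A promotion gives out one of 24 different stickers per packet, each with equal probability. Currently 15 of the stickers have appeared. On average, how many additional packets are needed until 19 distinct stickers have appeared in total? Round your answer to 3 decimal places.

13.095

The wait to go from k to k+1 distinct stickers is geometric with mean 24/(24-k).
Sum over k = 15,...,18: E = 24/9 + 24/8 + 24/7 + 24/6 = 13.0952.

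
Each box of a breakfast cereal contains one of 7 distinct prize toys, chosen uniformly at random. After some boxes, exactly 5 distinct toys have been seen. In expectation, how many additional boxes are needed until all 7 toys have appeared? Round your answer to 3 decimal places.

With k distinct toys already seen, the next new one takes an expected 7/(7-k) boxes.
Sum over k = 5,...,6: E = 7/2 + 7/1 = 10.5000.

10.500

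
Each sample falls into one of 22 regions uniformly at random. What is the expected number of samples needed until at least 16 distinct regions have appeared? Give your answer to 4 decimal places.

Going from k to k+1 distinct takes a geometric number of samples with mean 22/(22-k).
Sum over k = 0,...,15: E = 22/22 + 22/21 + 22/20 + ... + 22/8 + 22/7 = 27.29789.

27.2979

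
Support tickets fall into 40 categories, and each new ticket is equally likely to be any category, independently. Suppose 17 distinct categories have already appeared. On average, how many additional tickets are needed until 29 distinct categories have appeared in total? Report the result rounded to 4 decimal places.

28.5766

From k distinct to k+1 distinct takes on average 40/(40-k) tickets.
Sum over k = 17,...,28: E = 40/23 + 40/22 + 40/21 + ... + 40/13 + 40/12 = 28.57657.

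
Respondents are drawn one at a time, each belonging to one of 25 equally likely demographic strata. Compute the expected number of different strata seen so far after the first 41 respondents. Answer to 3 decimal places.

20.311

For each stratum, P(seen in 41 respondents) = 1 - (24/25)^41 = 0.8124.
By linearity of expectation, E[distinct seen] = 25·(1 - (24/25)^41) = 20.3112.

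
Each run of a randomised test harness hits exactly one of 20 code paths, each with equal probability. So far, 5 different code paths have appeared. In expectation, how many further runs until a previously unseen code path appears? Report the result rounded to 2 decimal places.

1.33

Each run yields a new code path with probability (20-5)/20 = 15/20, so the wait is geometric with mean 20/15.
E = 20/15 = 1.333.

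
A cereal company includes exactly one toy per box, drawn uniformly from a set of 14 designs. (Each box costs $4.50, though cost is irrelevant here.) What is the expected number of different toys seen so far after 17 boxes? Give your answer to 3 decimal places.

10.028

For each toy, P(seen in 17 boxes) = 1 - (13/14)^17 = 0.7163.
By linearity of expectation, E[distinct seen] = 14·(1 - (13/14)^17) = 10.0282.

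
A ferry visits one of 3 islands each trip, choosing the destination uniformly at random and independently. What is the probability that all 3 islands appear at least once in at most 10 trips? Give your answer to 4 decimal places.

By inclusion–exclusion over which islands are missing,
P(all seen) = Σ_{j=0}^{3} (-1)^j C(3,j)((3-j)/3)^10
= 1.00000 - 0.05202 + 0.00005 - 0.00000
= 0.94803.

0.9480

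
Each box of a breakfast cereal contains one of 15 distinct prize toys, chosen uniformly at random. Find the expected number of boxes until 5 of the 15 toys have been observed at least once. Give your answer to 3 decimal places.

With k distinct toys already seen, the next new one arrives after an expected 15/(15-k) boxes.
Sum over k = 0,...,4: E = 15/15 + 15/14 + 15/13 + 15/12 + 15/11 = 5.8389.

5.839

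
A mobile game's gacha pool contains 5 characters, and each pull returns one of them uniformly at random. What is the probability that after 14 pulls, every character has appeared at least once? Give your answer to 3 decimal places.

0.788

Let A_i be the event that character i is missing after 14 pulls. By inclusion–exclusion on the A_i,
P(all seen) = Σ_{j=0}^{5} (-1)^j C(5,j)((5-j)/5)^14
= 1.0000 - 0.2199 + 0.0078 - 0.0000 + 0.0000 - 0.0000
= 0.7879.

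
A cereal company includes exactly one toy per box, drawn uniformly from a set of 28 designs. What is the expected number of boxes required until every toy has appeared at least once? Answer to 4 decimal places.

The wait to go from k to k+1 distinct toys is geometric with mean 28/(28-k).
E[T] = 28/28 + 28/27 + 28/26 + ... + 28/2 + 28/1 = 28·H_{28}.
H_{28} = 3.92717, so E[T] = 109.96079.

109.9608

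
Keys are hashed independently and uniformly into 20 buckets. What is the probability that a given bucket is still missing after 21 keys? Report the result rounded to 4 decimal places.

0.3406

Each key misses the fixed bucket with probability (20-1)/20 = 19/20, independently.
P(still missing after 21) = (19/20)^21 = 0.34056.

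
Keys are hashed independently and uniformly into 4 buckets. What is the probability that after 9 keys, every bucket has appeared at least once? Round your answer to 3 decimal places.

By inclusion–exclusion over which buckets are missing,
P(all seen) = Σ_{j=0}^{4} (-1)^j C(4,j)((4-j)/4)^9
= 1.0000 - 0.3003 + 0.0117 - 0.0000 + 0.0000
= 0.7114.

0.711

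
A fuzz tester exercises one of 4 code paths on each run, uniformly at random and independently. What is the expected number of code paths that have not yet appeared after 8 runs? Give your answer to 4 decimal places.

For each code path, P(unseen after 8) = (3/4)^8 = 0.10011.
By linearity of expectation, E[unseen] = 4·(3/4)^8 = 0.40045.

0.4005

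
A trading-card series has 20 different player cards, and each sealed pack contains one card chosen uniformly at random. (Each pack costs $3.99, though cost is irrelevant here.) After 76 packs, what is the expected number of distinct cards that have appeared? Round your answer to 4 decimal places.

19.5945

For each card, P(seen in 76 packs) = 1 - (19/20)^76 = 0.97972.
By linearity of expectation, E[distinct seen] = 20·(1 - (19/20)^76) = 19.59447.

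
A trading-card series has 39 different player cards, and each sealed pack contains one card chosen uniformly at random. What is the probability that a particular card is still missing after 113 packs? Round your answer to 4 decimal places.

Each pack misses the fixed card with probability (39-1)/39 = 38/39, independently.
P(still missing after 113) = (38/39)^113 = 0.05312.

0.0531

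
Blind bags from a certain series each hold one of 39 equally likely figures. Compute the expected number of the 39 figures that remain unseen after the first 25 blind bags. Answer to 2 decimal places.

For each figure, P(unseen after 25) = (38/39)^25 = 0.522.
By linearity of expectation, E[unseen] = 39·(38/39)^25 = 20.372.

20.37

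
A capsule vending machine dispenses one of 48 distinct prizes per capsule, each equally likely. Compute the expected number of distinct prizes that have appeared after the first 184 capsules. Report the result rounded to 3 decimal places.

47.003

For each prize, P(seen in 184 capsules) = 1 - (47/48)^184 = 0.9792.
By linearity of expectation, E[distinct seen] = 48·(1 - (47/48)^184) = 47.0026.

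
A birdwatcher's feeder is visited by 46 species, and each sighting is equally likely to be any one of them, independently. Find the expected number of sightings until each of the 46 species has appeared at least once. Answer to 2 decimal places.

After k distinct species have appeared, the next sighting gives a new one with probability (46-k)/46, so the expected wait for the (k+1)-th is 46/(46-k).
E[T] = 46/46 + 46/45 + 46/44 + ... + 46/2 + 46/1 = 46·H_{46}.
H_{46} = 4.417, so E[T] = 203.168.

203.17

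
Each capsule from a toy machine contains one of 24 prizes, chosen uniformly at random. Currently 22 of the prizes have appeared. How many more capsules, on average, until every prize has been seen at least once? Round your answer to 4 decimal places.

36.0000

With k distinct prizes already seen, the next new one takes an expected 24/(24-k) capsules.
Sum over k = 22,...,23: E = 24/2 + 24/1 = 36.00000.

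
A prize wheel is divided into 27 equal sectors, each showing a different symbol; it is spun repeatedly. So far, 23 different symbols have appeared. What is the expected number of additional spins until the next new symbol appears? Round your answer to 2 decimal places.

Each spin yields a new symbol with probability (27-23)/27 = 4/27, so the wait is geometric with mean 27/4.
E = 27/4 = 6.750.

6.75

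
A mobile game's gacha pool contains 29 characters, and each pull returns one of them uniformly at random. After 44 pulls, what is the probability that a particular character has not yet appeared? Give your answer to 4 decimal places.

0.2135

Each pull misses the fixed character with probability (29-1)/29 = 28/29, independently.
P(still missing after 44) = (28/29)^44 = 0.21352.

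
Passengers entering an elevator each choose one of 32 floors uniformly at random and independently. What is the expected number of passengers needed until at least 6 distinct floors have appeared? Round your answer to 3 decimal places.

6.530

With k distinct floors already seen, the next new one arrives after an expected 32/(32-k) passengers.
Sum over k = 0,...,5: E = 32/32 + 32/31 + 32/30 + 32/29 + 32/28 + 32/27 = 6.5304.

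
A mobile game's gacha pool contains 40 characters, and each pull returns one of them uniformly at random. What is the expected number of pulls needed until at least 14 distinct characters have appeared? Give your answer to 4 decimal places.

Going from k to k+1 distinct takes a geometric number of pulls with mean 40/(40-k).
Sum over k = 0,...,13: E = 40/40 + 40/39 + 40/38 + ... + 40/28 + 40/27 = 16.96493.

16.9649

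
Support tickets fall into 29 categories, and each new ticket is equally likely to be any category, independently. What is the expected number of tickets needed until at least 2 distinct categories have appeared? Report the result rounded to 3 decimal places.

2.036

Going from k to k+1 distinct takes a geometric number of tickets with mean 29/(29-k).
Sum over k = 0,...,1: E = 29/29 + 29/28 = 2.0357.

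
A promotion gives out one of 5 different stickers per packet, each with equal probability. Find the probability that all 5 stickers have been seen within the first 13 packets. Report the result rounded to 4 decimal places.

By inclusion–exclusion over which stickers are missing,
P(all seen) = Σ_{j=0}^{5} (-1)^j C(5,j)((5-j)/5)^13
= 1.00000 - 0.27488 + 0.01306 - 0.00007 + 0.00000 - 0.00000
= 0.73812.

0.7381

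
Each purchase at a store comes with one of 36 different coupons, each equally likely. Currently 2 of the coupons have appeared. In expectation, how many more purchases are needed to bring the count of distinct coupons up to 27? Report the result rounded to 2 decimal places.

46.41

From k distinct to k+1 distinct takes on average 36/(36-k) purchases.
Sum over k = 2,...,26: E = 36/34 + 36/33 + 36/32 + ... + 36/11 + 36/10 = 46.413.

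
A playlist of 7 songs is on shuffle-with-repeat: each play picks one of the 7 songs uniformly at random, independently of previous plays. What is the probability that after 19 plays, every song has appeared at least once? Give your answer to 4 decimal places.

0.6601

By inclusion–exclusion over which songs are missing,
P(all seen) = Σ_{j=0}^{7} (-1)^j C(7,j)((7-j)/7)^19
= 1.00000 - 0.37420 + 0.03514 - 0.00084 + 0.00000 - 0.00000 + 0.00000 - 0.00000
= 0.66009.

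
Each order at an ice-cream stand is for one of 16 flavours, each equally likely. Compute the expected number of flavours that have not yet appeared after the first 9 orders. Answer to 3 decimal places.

For each flavour, P(unseen after 9) = (15/16)^9 = 0.5594.
By linearity of expectation, E[unseen] = 16·(15/16)^9 = 8.9508.

8.951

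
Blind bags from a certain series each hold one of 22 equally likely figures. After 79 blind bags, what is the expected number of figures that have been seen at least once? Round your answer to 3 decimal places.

21.442

For each figure, P(seen in 79 blind bags) = 1 - (21/22)^79 = 0.9747.
By linearity of expectation, E[distinct seen] = 22·(1 - (21/22)^79) = 21.4424.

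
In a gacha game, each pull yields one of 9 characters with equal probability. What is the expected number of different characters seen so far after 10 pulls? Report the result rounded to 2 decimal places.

For each character, P(seen in 10 pulls) = 1 - (8/9)^10 = 0.692.
By linearity of expectation, E[distinct seen] = 9·(1 - (8/9)^10) = 6.228.

6.23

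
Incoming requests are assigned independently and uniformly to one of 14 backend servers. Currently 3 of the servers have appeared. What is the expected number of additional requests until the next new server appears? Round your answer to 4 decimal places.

1.2727

Each request yields a new server with probability (14-3)/14 = 11/14, so the wait is geometric with mean 14/11.
E = 14/11 = 1.27273.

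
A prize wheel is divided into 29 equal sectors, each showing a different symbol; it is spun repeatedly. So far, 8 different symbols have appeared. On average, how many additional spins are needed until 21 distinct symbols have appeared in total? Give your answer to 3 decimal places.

With k distinct symbols already seen, the next new one takes an expected 29/(29-k) spins.
Sum over k = 8,...,20: E = 29/21 + 29/20 + 29/19 + ... + 29/10 + 29/9 = 26.8975.

26.898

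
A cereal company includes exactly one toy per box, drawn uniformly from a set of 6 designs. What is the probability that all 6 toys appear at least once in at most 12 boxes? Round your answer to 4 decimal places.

0.4378

By inclusion–exclusion over which toys are missing,
P(all seen) = Σ_{j=0}^{6} (-1)^j C(6,j)((6-j)/6)^12
= 1.00000 - 0.67294 + 0.11561 - 0.00488 + 0.00003 - 0.00000 + 0.00000
= 0.43782.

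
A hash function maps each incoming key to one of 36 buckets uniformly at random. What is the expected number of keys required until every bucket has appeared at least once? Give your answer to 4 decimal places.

150.2841

The wait to go from k to k+1 distinct buckets is geometric with mean 36/(36-k).
E[T] = 36/36 + 36/35 + 36/34 + ... + 36/2 + 36/1 = 36·H_{36}.
H_{36} = 4.17456, so E[T] = 150.28413.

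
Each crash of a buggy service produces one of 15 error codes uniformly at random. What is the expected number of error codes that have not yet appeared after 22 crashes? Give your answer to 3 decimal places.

3.288

For each error code, P(unseen after 22) = (14/15)^22 = 0.2192.
By linearity of expectation, E[unseen] = 15·(14/15)^22 = 3.2878.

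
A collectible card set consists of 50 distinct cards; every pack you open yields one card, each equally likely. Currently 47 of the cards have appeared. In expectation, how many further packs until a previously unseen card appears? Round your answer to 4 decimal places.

The number of packs until the next new card is geometric with success probability 3/50, so its mean is 50/3.
E = 50/3 = 16.66667.

16.6667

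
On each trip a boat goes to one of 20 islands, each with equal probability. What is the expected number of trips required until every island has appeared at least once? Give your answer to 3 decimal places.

Split into phases: going from k distinct to k+1 distinct takes on average 20/(20-k) trips.
E[T] = 20/20 + 20/19 + 20/18 + ... + 20/2 + 20/1 = 20·H_{20}.
H_{20} = 3.5977, so E[T] = 71.9548.

71.955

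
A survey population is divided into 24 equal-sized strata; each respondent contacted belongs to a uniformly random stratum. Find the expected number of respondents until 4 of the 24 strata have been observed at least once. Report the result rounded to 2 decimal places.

With k distinct strata already seen, the next new one arrives after an expected 24/(24-k) respondents.
Sum over k = 0,...,3: E = 24/24 + 24/23 + 24/22 + 24/21 = 4.277.

4.28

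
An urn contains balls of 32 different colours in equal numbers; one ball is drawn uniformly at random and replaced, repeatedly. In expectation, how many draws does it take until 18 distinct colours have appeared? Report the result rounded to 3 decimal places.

Going from k to k+1 distinct takes a geometric number of draws with mean 32/(32-k).
Sum over k = 0,...,17: E = 32/32 + 32/31 + 32/30 + ... + 32/16 + 32/15 = 25.8219.

25.822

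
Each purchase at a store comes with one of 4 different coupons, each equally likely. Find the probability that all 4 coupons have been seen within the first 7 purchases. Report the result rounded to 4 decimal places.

Let A_i be the event that coupon i is missing after 7 purchases. By inclusion–exclusion on the A_i,
P(all seen) = Σ_{j=0}^{4} (-1)^j C(4,j)((4-j)/4)^7
= 1.00000 - 0.53394 + 0.04688 - 0.00024 + 0.00000
= 0.51270.

0.5127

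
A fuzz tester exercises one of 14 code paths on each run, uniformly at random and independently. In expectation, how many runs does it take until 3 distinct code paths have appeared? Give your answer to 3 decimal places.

Going from k to k+1 distinct takes a geometric number of runs with mean 14/(14-k).
Sum over k = 0,...,2: E = 14/14 + 14/13 + 14/12 = 3.2436.

3.244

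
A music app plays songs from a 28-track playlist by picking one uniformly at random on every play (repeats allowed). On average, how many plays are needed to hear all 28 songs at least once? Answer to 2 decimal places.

109.96

The wait to go from k to k+1 distinct songs is geometric with mean 28/(28-k).
E[T] = 28/28 + 28/27 + 28/26 + ... + 28/2 + 28/1 = 28·H_{28}.
H_{28} = 3.927, so E[T] = 109.961.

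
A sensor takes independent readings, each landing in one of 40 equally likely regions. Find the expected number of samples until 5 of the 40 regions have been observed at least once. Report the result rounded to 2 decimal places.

Going from k to k+1 distinct takes a geometric number of samples with mean 40/(40-k).
Sum over k = 0,...,4: E = 40/40 + 40/39 + 40/38 + 40/37 + 40/36 = 5.270.

5.27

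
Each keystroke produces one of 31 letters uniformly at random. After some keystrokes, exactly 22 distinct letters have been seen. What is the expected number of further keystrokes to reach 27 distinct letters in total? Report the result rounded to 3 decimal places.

The wait to go from k to k+1 distinct letters is geometric with mean 31/(31-k).
Sum over k = 22,...,26: E = 31/9 + 31/8 + 31/7 + 31/6 + 31/5 = 23.1147.

23.115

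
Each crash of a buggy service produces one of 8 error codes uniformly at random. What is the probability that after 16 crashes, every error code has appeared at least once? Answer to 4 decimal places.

By inclusion–exclusion over which error codes are missing,
P(all seen) = Σ_{j=0}^{8} (-1)^j C(8,j)((8-j)/8)^16
= 1.00000 - 0.94454 + 0.28063 - 0.03036 + 0.00107 - 0.00001 + 0.00000 - 0.00000 + 0.00000
= 0.30680.

0.3068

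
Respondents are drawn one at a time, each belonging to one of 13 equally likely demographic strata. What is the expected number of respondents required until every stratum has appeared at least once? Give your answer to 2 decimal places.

Split into phases: going from k distinct to k+1 distinct takes on average 13/(13-k) respondents.
E[T] = 13/13 + 13/12 + 13/11 + ... + 13/2 + 13/1 = 13·H_{13}.
H_{13} = 3.180, so E[T] = 41.342.

41.34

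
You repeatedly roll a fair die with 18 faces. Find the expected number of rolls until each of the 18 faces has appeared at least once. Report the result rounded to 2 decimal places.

The wait to go from k to k+1 distinct faces is geometric with mean 18/(18-k).
E[T] = 18/18 + 18/17 + 18/16 + ... + 18/2 + 18/1 = 18·H_{18}.
H_{18} = 3.495, so E[T] = 62.912.

62.91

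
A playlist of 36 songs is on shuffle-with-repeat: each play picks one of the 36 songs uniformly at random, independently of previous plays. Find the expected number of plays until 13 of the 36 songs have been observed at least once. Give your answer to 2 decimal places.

With k distinct songs already seen, the next new one arrives after an expected 36/(36-k) plays.
Sum over k = 0,...,12: E = 36/36 + 36/35 + 36/34 + ... + 36/25 + 36/24 = 15.850.

15.85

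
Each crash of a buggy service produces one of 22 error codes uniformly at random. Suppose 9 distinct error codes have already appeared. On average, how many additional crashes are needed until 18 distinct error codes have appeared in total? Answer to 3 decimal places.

24.130

The wait to go from k to k+1 distinct error codes is geometric with mean 22/(22-k).
Sum over k = 9,...,17: E = 22/13 + 22/12 + 22/11 + ... + 22/6 + 22/5 = 24.1296.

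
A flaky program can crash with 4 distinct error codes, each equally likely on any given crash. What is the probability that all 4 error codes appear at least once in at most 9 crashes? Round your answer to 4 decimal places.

By inclusion–exclusion over which error codes are missing,
P(all seen) = Σ_{j=0}^{4} (-1)^j C(4,j)((4-j)/4)^9
= 1.00000 - 0.30034 + 0.01172 - 0.00002 + 0.00000
= 0.71136.

0.7114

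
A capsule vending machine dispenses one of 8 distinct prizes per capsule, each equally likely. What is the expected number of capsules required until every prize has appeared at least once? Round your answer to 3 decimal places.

21.743

The wait to go from k to k+1 distinct prizes is geometric with mean 8/(8-k).
E[T] = 8/8 + 8/7 + 8/6 + ... + 8/2 + 8/1 = 8·H_{8}.
H_{8} = 2.7179, so E[T] = 21.7429.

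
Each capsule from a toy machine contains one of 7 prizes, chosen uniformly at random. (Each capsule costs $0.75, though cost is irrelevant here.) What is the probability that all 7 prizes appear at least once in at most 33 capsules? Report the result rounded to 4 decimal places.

0.9571

Let A_i be the event that prize i is missing after 33 capsules. By inclusion–exclusion on the A_i,
P(all seen) = Σ_{j=0}^{7} (-1)^j C(7,j)((7-j)/7)^33
= 1.00000 - 0.04324 + 0.00032 - 0.00000 + 0.00000 - 0.00000 + 0.00000 - 0.00000
= 0.95708.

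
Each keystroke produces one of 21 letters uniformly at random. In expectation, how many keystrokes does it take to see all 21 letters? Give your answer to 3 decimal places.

After k distinct letters have appeared, the next keystroke gives a new one with probability (21-k)/21, so the expected wait for the (k+1)-th is 21/(21-k).
E[T] = 21/21 + 21/20 + 21/19 + ... + 21/2 + 21/1 = 21·H_{21}.
H_{21} = 3.6454, so E[T] = 76.5525.

76.553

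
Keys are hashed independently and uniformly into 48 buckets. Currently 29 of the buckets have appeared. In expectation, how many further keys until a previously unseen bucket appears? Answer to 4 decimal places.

Each key yields a new bucket with probability (48-29)/48 = 19/48, so the wait is geometric with mean 48/19.
E = 48/19 = 2.52632.

2.5263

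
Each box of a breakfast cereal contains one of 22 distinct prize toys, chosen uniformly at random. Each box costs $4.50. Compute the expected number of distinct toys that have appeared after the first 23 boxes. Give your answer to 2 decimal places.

14.45

For each toy, P(seen in 23 boxes) = 1 - (21/22)^23 = 0.657.
By linearity of expectation, E[distinct seen] = 22·(1 - (21/22)^23) = 14.454.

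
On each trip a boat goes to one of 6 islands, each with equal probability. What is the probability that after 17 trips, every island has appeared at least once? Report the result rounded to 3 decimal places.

0.745

Let A_i be the event that island i is missing after 17 trips. By inclusion–exclusion on the A_i,
P(all seen) = Σ_{j=0}^{6} (-1)^j C(6,j)((6-j)/6)^17
= 1.0000 - 0.2704 + 0.0152 - 0.0002 + 0.0000 - 0.0000 + 0.0000
= 0.7446.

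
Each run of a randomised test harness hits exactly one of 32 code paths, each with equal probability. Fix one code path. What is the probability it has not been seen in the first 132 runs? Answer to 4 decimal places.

0.0151

Each run misses the fixed code path with probability (32-1)/32 = 31/32, independently.
P(still missing after 132) = (31/32)^132 = 0.01513.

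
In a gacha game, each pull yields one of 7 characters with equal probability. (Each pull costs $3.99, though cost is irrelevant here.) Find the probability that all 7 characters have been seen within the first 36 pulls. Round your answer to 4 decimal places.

Let A_i be the event that character i is missing after 36 pulls. By inclusion–exclusion on the A_i,
P(all seen) = Σ_{j=0}^{7} (-1)^j C(7,j)((7-j)/7)^36
= 1.00000 - 0.02723 + 0.00012 - 0.00000 + 0.00000 - 0.00000 + 0.00000 - 0.00000
= 0.97289.

0.9729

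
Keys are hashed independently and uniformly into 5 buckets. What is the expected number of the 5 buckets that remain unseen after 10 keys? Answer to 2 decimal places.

For each bucket, P(unseen after 10) = (4/5)^10 = 0.107.
By linearity of expectation, E[unseen] = 5·(4/5)^10 = 0.537.

0.54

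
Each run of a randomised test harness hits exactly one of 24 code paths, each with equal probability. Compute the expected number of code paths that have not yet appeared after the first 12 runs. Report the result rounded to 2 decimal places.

For each code path, P(unseen after 12) = (23/24)^12 = 0.600.
By linearity of expectation, E[unseen] = 24·(23/24)^12 = 14.402.

14.40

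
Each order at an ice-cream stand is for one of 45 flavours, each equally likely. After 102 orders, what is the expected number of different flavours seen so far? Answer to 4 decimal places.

For each flavour, P(seen in 102 orders) = 1 - (44/45)^102 = 0.89896.
By linearity of expectation, E[distinct seen] = 45·(1 - (44/45)^102) = 40.45317.

40.4532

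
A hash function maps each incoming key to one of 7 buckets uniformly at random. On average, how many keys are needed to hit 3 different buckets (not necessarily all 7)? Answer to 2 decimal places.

Going from k to k+1 distinct takes a geometric number of keys with mean 7/(7-k).
Sum over k = 0,...,2: E = 7/7 + 7/6 + 7/5 = 3.567.

3.57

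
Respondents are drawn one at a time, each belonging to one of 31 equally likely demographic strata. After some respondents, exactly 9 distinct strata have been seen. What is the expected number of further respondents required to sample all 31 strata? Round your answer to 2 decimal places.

114.42

The wait to go from k to k+1 distinct strata is geometric with mean 31/(31-k).
Sum over k = 9,...,30: E = 31/22 + 31/21 + 31/20 + ... + 31/2 + 31/1 = 114.415.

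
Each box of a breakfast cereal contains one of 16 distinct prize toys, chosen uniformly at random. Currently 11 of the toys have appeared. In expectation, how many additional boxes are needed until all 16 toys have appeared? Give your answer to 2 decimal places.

36.53

The wait to go from k to k+1 distinct toys is geometric with mean 16/(16-k).
Sum over k = 11,...,15: E = 16/5 + 16/4 + 16/3 + 16/2 + 16/1 = 36.533.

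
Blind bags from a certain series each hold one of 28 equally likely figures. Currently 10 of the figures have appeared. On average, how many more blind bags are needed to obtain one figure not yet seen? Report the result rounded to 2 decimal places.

1.56

Each blind bag yields a new figure with probability (28-10)/28 = 18/28, so the wait is geometric with mean 28/18.
E = 28/18 = 1.556.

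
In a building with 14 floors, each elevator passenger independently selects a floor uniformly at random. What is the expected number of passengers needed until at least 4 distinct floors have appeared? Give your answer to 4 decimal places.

4.5163

With k distinct floors already seen, the next new one arrives after an expected 14/(14-k) passengers.
Sum over k = 0,...,3: E = 14/14 + 14/13 + 14/12 + 14/11 = 4.51632.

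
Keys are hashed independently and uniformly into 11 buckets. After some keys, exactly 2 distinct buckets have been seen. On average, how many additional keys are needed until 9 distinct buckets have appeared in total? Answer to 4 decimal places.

14.6187

The wait to go from k to k+1 distinct buckets is geometric with mean 11/(11-k).
Sum over k = 2,...,8: E = 11/9 + 11/8 + 11/7 + ... + 11/4 + 11/3 = 14.61865.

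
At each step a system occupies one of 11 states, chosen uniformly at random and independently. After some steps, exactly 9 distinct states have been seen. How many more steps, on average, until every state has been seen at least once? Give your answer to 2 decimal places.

16.50

The wait to go from k to k+1 distinct states is geometric with mean 11/(11-k).
Sum over k = 9,...,10: E = 11/2 + 11/1 = 16.500.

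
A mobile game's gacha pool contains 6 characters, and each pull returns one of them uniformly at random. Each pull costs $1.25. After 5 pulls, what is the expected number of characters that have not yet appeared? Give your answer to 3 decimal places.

For each character, P(unseen after 5) = (5/6)^5 = 0.4019.
By linearity of expectation, E[unseen] = 6·(5/6)^5 = 2.4113.

2.411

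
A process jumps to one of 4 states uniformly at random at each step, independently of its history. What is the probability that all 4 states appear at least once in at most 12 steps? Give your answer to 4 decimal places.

By inclusion–exclusion over which states are missing,
P(all seen) = Σ_{j=0}^{4} (-1)^j C(4,j)((4-j)/4)^12
= 1.00000 - 0.12671 + 0.00146 - 0.00000 + 0.00000
= 0.87476.

0.8748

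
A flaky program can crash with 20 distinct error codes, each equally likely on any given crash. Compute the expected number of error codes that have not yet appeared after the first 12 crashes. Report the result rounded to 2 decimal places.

10.81

For each error code, P(unseen after 12) = (19/20)^12 = 0.540.
By linearity of expectation, E[unseen] = 20·(19/20)^12 = 10.807.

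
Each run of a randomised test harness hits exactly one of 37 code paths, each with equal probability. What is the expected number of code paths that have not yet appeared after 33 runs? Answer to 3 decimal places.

For each code path, P(unseen after 33) = (36/37)^33 = 0.4049.
By linearity of expectation, E[unseen] = 37·(36/37)^33 = 14.9805.

14.981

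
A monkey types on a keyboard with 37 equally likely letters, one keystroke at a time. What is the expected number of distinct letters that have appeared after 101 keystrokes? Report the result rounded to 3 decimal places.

For each letter, P(seen in 101 keystrokes) = 1 - (36/37)^101 = 0.9372.
By linearity of expectation, E[distinct seen] = 37·(1 - (36/37)^101) = 34.6752.

34.675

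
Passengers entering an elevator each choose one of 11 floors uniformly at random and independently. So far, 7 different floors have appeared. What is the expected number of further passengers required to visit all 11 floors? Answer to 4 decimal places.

With k distinct floors already seen, the next new one takes an expected 11/(11-k) passengers.
Sum over k = 7,...,10: E = 11/4 + 11/3 + 11/2 + 11/1 = 22.91667.

22.9167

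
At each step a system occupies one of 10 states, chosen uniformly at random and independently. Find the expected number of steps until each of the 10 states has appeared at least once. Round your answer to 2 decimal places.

29.29

After k distinct states have appeared, the next step gives a new one with probability (10-k)/10, so the expected wait for the (k+1)-th is 10/(10-k).
E[T] = 10/10 + 10/9 + 10/8 + ... + 10/2 + 10/1 = 10·H_{10}.
H_{10} = 2.929, so E[T] = 29.290.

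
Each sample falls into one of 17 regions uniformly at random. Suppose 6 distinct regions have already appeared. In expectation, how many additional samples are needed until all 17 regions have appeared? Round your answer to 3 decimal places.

51.338

With k distinct regions already seen, the next new one takes an expected 17/(17-k) samples.
Sum over k = 6,...,16: E = 17/11 + 17/10 + 17/9 + ... + 17/2 + 17/1 = 51.3379.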